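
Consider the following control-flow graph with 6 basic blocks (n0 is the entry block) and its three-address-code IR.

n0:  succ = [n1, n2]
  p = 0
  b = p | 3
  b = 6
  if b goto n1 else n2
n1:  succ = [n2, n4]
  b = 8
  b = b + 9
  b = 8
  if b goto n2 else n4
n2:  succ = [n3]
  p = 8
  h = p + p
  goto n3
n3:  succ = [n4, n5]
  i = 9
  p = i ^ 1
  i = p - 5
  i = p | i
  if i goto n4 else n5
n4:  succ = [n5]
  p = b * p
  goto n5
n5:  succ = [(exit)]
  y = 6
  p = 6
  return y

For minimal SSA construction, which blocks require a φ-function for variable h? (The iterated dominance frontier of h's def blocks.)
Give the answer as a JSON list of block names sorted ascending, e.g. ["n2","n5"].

Answer: ["n4", "n5"]

Analysis:
idom tree: n1←n0 n2←n0 n3←n2 n4←n0 n5←n0
Join-block Dom:
  n2: preds {n0,n1}: {n0} ∩ {n0,n1} = {n0}; idom=n0
  n4: preds {n1,n3}: {n0,n1} ∩ {n0,n2,n3} = {n0}; idom=n0
  n5: preds {n3,n4}: {n0,n2,n3} ∩ {n0,n4} = {n0}; idom=n0

DF walk-up:
  n2←n0: walk · to n0
  n2←n1: walk n1 to n0
  n4←n1: walk n1 to n0
  n4←n3: walk n3→n2 to n0
  n5←n3: walk n3→n2 to n0
  n5←n4: walk n4 to n0
  DF(n0)=∅
  DF(n1)={n2,n4}
  DF(n2)={n4,n5}
  DF(n3)={n4,n5}
  DF(n4)={n5}
  DF(n5)=∅

φ for h: defs {n2}
  DF⁺ = {n4,n5}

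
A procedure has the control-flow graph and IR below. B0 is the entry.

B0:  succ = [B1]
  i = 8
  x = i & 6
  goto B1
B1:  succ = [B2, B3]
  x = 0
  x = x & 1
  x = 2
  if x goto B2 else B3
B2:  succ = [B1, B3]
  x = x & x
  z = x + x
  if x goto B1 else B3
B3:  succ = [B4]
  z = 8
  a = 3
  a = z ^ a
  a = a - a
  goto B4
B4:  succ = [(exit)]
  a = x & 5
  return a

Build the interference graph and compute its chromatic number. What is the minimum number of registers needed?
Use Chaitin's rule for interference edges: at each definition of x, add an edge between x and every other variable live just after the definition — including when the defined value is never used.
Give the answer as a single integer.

Answer: 3

Derivation:
def/use:
  B0: {i,x} / ∅
  B1: {x} / ∅
  B2: {x,z} / {x}
  B3: {a,z} / ∅
  B4: {a} / {x}

Backward fixpoint:
  B0: in=∅ out=∅
  B1: in=∅ out={x}
  B2: in={x} out={x}
  B3: in={x} out={x}
  B4: in={x} out=∅

Interfere edges:
  a — {x,z}
  i — ∅
  x — {a,z}
  z — {a,x}

Chromatic number:
  {a,x,z} pairwise interfere (3-clique) ⇒ χ ≥ 3
  3-colouring: c0={a,i}  c1={x}  c2={z}
  χ = 3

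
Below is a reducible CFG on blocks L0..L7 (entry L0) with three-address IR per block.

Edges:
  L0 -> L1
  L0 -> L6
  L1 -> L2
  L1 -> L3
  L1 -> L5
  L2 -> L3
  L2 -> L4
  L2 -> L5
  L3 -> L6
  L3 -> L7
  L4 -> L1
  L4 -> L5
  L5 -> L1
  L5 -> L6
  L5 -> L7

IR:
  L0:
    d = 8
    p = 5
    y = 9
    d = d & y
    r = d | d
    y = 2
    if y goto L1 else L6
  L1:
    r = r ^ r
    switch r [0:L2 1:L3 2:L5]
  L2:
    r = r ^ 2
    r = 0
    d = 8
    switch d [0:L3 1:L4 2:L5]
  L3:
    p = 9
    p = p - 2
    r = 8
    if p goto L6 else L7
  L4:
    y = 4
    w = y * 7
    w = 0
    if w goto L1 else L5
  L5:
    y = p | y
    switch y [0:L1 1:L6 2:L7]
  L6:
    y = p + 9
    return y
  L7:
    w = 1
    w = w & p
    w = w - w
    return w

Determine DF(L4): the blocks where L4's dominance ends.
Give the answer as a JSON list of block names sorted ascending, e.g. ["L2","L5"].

Answer: ["L1", "L5"]

Working:
idom tree: L1←L0 L2←L1 L3←L1 L4←L2 L5←L1 L6←L0 L7←L1
Dom at joins:
  L1: preds {L0,L4,L5}: {L0} ∩ {L0,L1,L2,L4} ∩ {L0,L1,L5} = {L0}; idom=L0
  L3: preds {L1,L2}: {L0,L1} ∩ {L0,L1,L2} = {L0,L1}; idom=L1
  L5: preds {L1,L2,L4}: {L0,L1} ∩ {L0,L1,L2} ∩ {L0,L1,L2,L4} = {L0,L1}; idom=L1
  L6: preds {L0,L3,L5}: {L0} ∩ {L0,L1,L3} ∩ {L0,L1,L5} = {L0}; idom=L0
  L7: preds {L3,L5}: {L0,L1,L3} ∩ {L0,L1,L5} = {L0,L1}; idom=L1

Frontier:
  L1←L0: walk · to L0
  L1←L4: walk L4→L2→L1 to L0
  L1←L5: walk L5→L1 to L0
  L3←L1: walk · to L1
  L3←L2: walk L2 to L1
  L5←L1: walk · to L1
  L5←L2: walk L2 to L1
  L5←L4: walk L4→L2 to L1
  L6←L0: walk · to L0
  L6←L3: walk L3→L1 to L0
  L6←L5: walk L5→L1 to L0
  L7←L3: walk L3 to L1
  L7←L5: walk L5 to L1
  DF(L0)=∅
  DF(L1)={L1,L6}
  DF(L2)={L1,L3,L5}
  DF(L3)={L6,L7}
  DF(L4)={L1,L5}
  DF(L5)={L1,L6,L7}
  DF(L6)=∅
  DF(L7)=∅

DF(L4) = ["L1", "L5"]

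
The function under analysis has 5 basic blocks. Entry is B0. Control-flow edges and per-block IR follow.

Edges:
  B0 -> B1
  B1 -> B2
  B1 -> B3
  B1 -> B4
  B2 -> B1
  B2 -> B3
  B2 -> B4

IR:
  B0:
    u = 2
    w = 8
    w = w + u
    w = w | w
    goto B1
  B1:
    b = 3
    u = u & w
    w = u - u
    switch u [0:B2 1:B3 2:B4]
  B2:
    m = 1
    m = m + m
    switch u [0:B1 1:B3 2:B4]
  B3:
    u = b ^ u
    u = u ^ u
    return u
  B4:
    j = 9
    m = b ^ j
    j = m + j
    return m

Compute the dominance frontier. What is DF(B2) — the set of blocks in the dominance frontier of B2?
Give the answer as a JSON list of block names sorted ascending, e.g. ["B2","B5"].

idom tree: B1←B0 B2←B1 B3←B1 B4←B1
Dom∩ at merges:
  B1: preds {B0,B2}: {B0} ∩ {B0,B1,B2} = {B0}; idom=B0
  B3: preds {B1,B2}: {B0,B1} ∩ {B0,B1,B2} = {B0,B1}; idom=B1
  B4: preds {B1,B2}: {B0,B1} ∩ {B0,B1,B2} = {B0,B1}; idom=B1

DF derivation:
  join B1 pred B0: · stop@B0
  join B1 pred B2: B2→B1 stop@B0
  join B3 pred B1: · stop@B1
  join B3 pred B2: B2 stop@B1
  join B4 pred B1: · stop@B1
  join B4 pred B2: B2 stop@B1
  B0 → ∅
  B1 → {B1}
  B2 → {B1,B3,B4}
  B3 → ∅
  B4 → ∅

DF(B2) = ["B1", "B3", "B4"]

Answer: ["B1", "B3", "B4"]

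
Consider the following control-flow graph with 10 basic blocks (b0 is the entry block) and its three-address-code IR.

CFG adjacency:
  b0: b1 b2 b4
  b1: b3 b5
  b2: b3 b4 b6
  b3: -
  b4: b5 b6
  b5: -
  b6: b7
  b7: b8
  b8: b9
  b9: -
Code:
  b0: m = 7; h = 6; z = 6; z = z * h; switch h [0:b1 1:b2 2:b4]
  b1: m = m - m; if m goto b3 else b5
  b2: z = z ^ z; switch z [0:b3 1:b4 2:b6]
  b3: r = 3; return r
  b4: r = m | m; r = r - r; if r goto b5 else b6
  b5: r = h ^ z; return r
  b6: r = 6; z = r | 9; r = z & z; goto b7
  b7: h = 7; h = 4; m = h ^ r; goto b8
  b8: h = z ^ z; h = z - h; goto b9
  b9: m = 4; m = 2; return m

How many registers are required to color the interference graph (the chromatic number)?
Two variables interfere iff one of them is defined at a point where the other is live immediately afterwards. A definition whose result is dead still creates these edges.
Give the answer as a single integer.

Answer: 3

Analysis:
Block summaries:
  b0 def {h,m,z} use ∅
  b1 def {m} use {m}
  b2 def {z} use {z}
  b3 def {r} use ∅
  b4 def {r} use {m}
  b5 def {r} use {h,z}
  b6 def {r,z} use ∅
  b7 def {h,m} use {r}
  b8 def {h} use {z}
  b9 def {m} use ∅

Live sets:
  b0 li=∅ lo={h,m,z}
  b1 li={h,m,z} lo={h,z}
  b2 li={h,m,z} lo={h,m,z}
  b3 li=∅ lo=∅
  b4 li={h,m,z} lo={h,z}
  b5 li={h,z} lo=∅
  b6 li=∅ lo={r,z}
  b7 li={r,z} lo={z}
  b8 li={z} lo=∅
  b9 li=∅ lo=∅

Conflict graph:
  h — {m,r,z}
  m — {h,z}
  r — {h,z}
  z — {h,m,r}

Colouring:
  clique {h,m,z} ⇒ need ≥ 3
  assign h→c0 m→c2 r→c2 z→c1 — no edge inside a register ⇒ χ ≤ 3
  χ = 3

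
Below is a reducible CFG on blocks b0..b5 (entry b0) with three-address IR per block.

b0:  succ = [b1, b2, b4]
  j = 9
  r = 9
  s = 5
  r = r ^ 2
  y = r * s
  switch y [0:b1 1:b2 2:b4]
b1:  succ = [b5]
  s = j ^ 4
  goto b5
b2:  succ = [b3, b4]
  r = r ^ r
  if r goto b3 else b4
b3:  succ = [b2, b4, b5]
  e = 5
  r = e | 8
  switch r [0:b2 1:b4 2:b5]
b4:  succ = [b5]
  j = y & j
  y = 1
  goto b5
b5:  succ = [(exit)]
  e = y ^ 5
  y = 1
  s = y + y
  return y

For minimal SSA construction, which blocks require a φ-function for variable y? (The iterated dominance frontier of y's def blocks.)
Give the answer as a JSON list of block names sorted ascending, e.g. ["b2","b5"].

Answer: ["b5"]

Analysis:
idom tree: b1←b0 b2←b0 b3←b2 b4←b0 b5←b0
Dom at joins:
  b2: preds {b0,b3}: {b0} ∩ {b0,b2,b3} = {b0}; idom=b0
  b4: preds {b0,b2,b3}: {b0} ∩ {b0,b2} ∩ {b0,b2,b3} = {b0}; idom=b0
  b5: preds {b1,b3,b4}: {b0,b1} ∩ {b0,b2,b3} ∩ {b0,b4} = {b0}; idom=b0

DF walk-up:
  join b2 pred b0: · stop@b0
  join b2 pred b3: b3→b2 stop@b0
  join b4 pred b0: · stop@b0
  join b4 pred b2: b2 stop@b0
  join b4 pred b3: b3→b2 stop@b0
  join b5 pred b1: b1 stop@b0
  join b5 pred b3: b3→b2 stop@b0
  join b5 pred b4: b4 stop@b0
  b0 → ∅
  b1 → {b5}
  b2 → {b2,b4,b5}
  b3 → {b2,b4,b5}
  b4 → {b5}
  b5 → ∅

φ for y: defs {b0,b4,b5}
  DF⁺ = {b5}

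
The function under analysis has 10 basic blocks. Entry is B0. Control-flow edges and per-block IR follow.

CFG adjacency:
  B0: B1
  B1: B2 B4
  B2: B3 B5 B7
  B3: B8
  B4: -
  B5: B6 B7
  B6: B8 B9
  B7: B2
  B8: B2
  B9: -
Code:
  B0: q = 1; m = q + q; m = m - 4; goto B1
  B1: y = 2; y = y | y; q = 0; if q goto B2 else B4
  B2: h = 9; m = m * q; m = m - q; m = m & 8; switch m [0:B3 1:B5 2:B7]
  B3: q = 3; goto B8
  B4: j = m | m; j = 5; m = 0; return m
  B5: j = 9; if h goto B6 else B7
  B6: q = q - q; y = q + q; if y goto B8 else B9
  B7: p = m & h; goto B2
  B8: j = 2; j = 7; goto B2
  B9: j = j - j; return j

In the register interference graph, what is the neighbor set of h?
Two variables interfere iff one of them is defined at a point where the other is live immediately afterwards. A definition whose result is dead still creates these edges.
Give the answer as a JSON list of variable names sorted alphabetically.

Answer: ["j", "m", "q"]

Analysis:
Per-block:
  B0: {m,q} / ∅
  B1: {q,y} / ∅
  B2: {h,m} / {m,q}
  B3: {q} / ∅
  B4: {j,m} / {m}
  B5: {j} / {h}
  B6: {q,y} / {q}
  B7: {p} / {h,m}
  B8: {j} / ∅
  B9: {j} / {j}

Live sets:
  B0: in=∅ out={m}
  B1: in={m} out={m,q}
  B2: in={m,q} out={h,m,q}
  B3: in={m} out={m,q}
  B4: in={m} out=∅
  B5: in={h,m,q} out={h,j,m,q}
  B6: in={j,m,q} out={j,m,q}
  B7: in={h,m,q} out={m,q}
  B8: in={m,q} out={m,q}
  B9: in={j} out=∅

Conflict graph:
  h↔{j,m,q}
  j↔{h,m,q,y}
  m↔{h,j,p,q,y}
  p↔{m,q}
  q↔{h,j,m,p,y}
  y↔{j,m,q}

N(h) = ["j", "m", "q"]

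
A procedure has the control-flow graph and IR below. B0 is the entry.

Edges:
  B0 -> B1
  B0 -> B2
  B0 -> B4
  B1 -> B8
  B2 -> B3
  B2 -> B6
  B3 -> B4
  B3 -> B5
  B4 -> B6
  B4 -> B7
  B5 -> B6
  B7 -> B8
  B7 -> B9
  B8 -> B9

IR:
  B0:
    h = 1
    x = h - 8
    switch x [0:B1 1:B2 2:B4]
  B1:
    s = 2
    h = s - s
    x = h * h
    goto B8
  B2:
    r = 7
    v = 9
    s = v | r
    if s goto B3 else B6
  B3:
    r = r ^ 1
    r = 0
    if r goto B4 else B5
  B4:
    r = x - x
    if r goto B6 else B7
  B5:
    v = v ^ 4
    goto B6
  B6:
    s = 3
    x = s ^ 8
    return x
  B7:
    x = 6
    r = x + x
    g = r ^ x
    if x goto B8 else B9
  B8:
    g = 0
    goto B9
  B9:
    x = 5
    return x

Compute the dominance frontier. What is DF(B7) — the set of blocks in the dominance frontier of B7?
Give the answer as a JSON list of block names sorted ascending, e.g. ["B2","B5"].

Answer: ["B8", "B9"]

Working:
idom tree: B1←B0 B2←B0 B3←B2 B4←B0 B5←B3 B6←B0 B7←B4 B8←B0 B9←B0
Dom∩ at merges:
  B4: preds {B0,B3}: {B0} ∩ {B0,B2,B3} = {B0}; idom=B0
  B6: preds {B2,B4,B5}: {B0,B2} ∩ {B0,B4} ∩ {B0,B2,B3,B5} = {B0}; idom=B0
  B8: preds {B1,B7}: {B0,B1} ∩ {B0,B4,B7} = {B0}; idom=B0
  B9: preds {B7,B8}: {B0,B4,B7} ∩ {B0,B8} = {B0}; idom=B0

DF walk-up:
  B4←B0: walk · to B0
  B4←B3: walk B3→B2 to B0
  B6←B2: walk B2 to B0
  B6←B4: walk B4 to B0
  B6←B5: walk B5→B3→B2 to B0
  B8←B1: walk B1 to B0
  B8←B7: walk B7→B4 to B0
  B9←B7: walk B7→B4 to B0
  B9←B8: walk B8 to B0
  B0 → ∅
  B1 → {B8}
  B2 → {B4,B6}
  B3 → {B4,B6}
  B4 → {B6,B8,B9}
  B5 → {B6}
  B6 → ∅
  B7 → {B8,B9}
  B8 → {B9}
  B9 → ∅

DF(B7) = ["B8", "B9"]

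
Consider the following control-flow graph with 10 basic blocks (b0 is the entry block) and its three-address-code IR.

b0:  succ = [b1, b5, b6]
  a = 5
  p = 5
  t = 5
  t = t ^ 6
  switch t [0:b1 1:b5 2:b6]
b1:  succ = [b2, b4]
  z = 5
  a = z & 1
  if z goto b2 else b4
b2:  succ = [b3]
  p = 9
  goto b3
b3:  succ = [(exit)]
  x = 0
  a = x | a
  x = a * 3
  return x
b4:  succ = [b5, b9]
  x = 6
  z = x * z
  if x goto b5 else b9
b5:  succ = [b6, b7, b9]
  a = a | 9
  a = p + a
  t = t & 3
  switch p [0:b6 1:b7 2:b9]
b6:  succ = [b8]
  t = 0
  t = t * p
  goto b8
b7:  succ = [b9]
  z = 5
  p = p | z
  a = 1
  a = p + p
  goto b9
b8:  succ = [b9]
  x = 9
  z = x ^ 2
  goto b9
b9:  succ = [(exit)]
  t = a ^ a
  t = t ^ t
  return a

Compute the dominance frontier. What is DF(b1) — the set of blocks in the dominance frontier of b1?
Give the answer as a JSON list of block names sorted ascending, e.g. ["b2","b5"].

idom tree: b1←b0 b2←b1 b3←b2 b4←b1 b5←b0 b6←b0 b7←b5 b8←b6 b9←b0
Dom∩ at merges:
  b5: preds {b0,b4}: {b0} ∩ {b0,b1,b4} = {b0}; idom=b0
  b6: preds {b0,b5}: {b0} ∩ {b0,b5} = {b0}; idom=b0
  b9: preds {b4,b5,b7,b8}: {b0,b1,b4} ∩ {b0,b5} ∩ {b0,b5,b7} ∩ {b0,b6,b8} = {b0}; idom=b0

DF derivation:
  join b5 pred b0: · stop@b0
  join b5 pred b4: b4→b1 stop@b0
  join b6 pred b0: · stop@b0
  join b6 pred b5: b5 stop@b0
  join b9 pred b4: b4→b1 stop@b0
  join b9 pred b5: b5 stop@b0
  join b9 pred b7: b7→b5 stop@b0
  join b9 pred b8: b8→b6 stop@b0
  DF(b0)=∅
  DF(b1)={b5,b9}
  DF(b2)=∅
  DF(b3)=∅
  DF(b4)={b5,b9}
  DF(b5)={b6,b9}
  DF(b6)={b9}
  DF(b7)={b9}
  DF(b8)={b9}
  DF(b9)=∅

DF(b1) = ["b5", "b9"]

Answer: ["b5", "b9"]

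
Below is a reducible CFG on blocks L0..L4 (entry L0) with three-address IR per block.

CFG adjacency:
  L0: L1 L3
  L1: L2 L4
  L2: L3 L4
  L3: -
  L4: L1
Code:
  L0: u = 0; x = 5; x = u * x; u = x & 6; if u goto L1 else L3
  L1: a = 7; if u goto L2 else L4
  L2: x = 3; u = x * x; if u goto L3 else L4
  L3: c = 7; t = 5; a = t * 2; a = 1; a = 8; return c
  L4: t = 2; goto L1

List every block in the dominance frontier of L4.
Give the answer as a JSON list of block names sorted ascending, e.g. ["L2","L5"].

idom tree: L1←L0 L2←L1 L3←L0 L4←L1
Dom∩ at merges:
  L1: preds {L0,L4}: {L0} ∩ {L0,L1,L4} = {L0}; idom=L0
  L3: preds {L0,L2}: {L0} ∩ {L0,L1,L2} = {L0}; idom=L0
  L4: preds {L1,L2}: {L0,L1} ∩ {L0,L1,L2} = {L0,L1}; idom=L1

DF walk-up:
  L1←L0: walk · to L0
  L1←L4: walk L4→L1 to L0
  L3←L0: walk · to L0
  L3←L2: walk L2→L1 to L0
  L4←L1: walk · to L1
  L4←L2: walk L2 to L1
  DF(L0)=∅
  DF(L1)={L1,L3}
  DF(L2)={L3,L4}
  DF(L3)=∅
  DF(L4)={L1}

DF(L4) = ["L1"]

Answer: ["L1"]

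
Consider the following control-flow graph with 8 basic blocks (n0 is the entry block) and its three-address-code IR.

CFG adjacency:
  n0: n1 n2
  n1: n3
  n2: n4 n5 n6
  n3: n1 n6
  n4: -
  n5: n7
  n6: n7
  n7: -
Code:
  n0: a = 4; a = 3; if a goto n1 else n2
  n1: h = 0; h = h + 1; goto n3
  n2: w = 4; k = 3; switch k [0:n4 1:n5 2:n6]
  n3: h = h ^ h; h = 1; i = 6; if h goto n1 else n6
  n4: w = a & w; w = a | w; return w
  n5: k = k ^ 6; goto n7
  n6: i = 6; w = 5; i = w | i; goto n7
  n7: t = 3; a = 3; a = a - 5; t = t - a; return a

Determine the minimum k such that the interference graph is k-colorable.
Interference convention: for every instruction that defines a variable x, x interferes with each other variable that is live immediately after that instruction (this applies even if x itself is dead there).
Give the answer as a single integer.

Answer: 3

Working:
Per-block:
  n0: def={a} ue=∅
  n1: def={h} ue=∅
  n2: def={k,w} ue=∅
  n3: def={h,i} ue={h}
  n4: def={w} ue={a,w}
  n5: def={k} ue={k}
  n6: def={i,w} ue=∅
  n7: def={a,t} ue=∅

Backward fixpoint:
  live n0: ∅→{a}
  live n1: ∅→{h}
  live n2: {a}→{a,k,w}
  live n3: {h}→∅
  live n4: {a,w}→∅
  live n5: {k}→∅
  live n6: ∅→∅
  live n7: ∅→∅

Interfere edges:
  a↔{k,t,w}
  h↔{i}
  i↔{h,w}
  k↔{a,w}
  t↔{a}
  w↔{a,i,k}

Colouring:
  lower bound: {a,k,w} mutually conflict ⇒ χ ≥ 3
  3-colouring: R0={a,i}  R1={h,t,w}  R2={k}
  χ = 3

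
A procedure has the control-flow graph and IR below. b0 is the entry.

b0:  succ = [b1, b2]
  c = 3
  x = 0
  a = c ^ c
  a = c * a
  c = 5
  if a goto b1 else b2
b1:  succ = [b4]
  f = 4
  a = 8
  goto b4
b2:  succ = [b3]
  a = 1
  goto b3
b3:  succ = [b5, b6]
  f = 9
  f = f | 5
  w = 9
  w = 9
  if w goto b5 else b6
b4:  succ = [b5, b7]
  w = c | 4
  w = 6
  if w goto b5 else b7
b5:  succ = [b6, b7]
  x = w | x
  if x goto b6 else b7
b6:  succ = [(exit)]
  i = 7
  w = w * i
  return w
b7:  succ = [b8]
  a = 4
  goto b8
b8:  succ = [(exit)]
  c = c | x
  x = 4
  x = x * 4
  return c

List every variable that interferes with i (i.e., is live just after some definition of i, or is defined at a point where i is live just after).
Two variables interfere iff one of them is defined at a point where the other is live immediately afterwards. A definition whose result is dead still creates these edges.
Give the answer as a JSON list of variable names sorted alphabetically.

Block summaries:
  b0: def={a,c,x} ue=∅
  b1: def={a,f} ue=∅
  b2: def={a} ue=∅
  b3: def={f,w} ue=∅
  b4: def={w} ue={c}
  b5: def={x} ue={w,x}
  b6: def={i,w} ue={w}
  b7: def={a} ue=∅
  b8: def={c,x} ue={c,x}

Live sets:
  b0 li=∅ lo={c,x}
  b1 li={c,x} lo={c,x}
  b2 li={c,x} lo={c,x}
  b3 li={c,x} lo={c,w,x}
  b4 li={c,x} lo={c,w,x}
  b5 li={c,w,x} lo={c,w,x}
  b6 li={w} lo=∅
  b7 li={c,x} lo={c,x}
  b8 li={c,x} lo=∅

Conflict graph:
  a: {c,x}
  c: {a,f,w,x}
  f: {c,x}
  i: {w}
  w: {c,i,x}
  x: {a,c,f,w}

N(i) = ["w"]

Answer: ["w"]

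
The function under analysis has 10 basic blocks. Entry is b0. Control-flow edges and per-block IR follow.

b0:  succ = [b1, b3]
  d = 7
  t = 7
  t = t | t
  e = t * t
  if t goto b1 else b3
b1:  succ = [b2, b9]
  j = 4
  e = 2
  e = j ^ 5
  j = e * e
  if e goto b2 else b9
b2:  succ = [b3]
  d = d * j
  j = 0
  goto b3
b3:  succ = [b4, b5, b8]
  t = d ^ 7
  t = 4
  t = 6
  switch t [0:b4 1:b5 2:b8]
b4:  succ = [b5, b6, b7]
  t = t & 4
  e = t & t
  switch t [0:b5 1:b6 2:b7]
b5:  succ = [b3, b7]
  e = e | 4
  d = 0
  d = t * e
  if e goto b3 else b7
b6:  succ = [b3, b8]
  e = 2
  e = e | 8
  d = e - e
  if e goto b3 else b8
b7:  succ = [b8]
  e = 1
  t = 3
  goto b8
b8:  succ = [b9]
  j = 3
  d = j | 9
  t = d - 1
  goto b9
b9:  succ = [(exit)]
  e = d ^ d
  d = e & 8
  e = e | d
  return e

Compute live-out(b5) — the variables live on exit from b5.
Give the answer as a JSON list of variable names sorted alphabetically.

Answer: ["d", "e"]

Derivation:
Per-block:
  b0 def {d,e,t} use ∅
  b1 def {e,j} use ∅
  b2 def {d,j} use {d,j}
  b3 def {t} use {d}
  b4 def {e,t} use {t}
  b5 def {d,e} use {e,t}
  b6 def {d,e} use ∅
  b7 def {e,t} use ∅
  b8 def {d,j,t} use ∅
  b9 def {d,e} use {d}

Backward fixpoint:
  b0 li=∅ lo={d,e}
  b1 li={d} lo={d,e,j}
  b2 li={d,e,j} lo={d,e}
  b3 li={d,e} lo={e,t}
  b4 li={t} lo={e,t}
  b5 li={e,t} lo={d,e}
  b6 li=∅ lo={d,e}
  b7 li=∅ lo=∅
  b8 li=∅ lo={d}
  b9 li={d} lo=∅

live-out(b5) = ["d", "e"]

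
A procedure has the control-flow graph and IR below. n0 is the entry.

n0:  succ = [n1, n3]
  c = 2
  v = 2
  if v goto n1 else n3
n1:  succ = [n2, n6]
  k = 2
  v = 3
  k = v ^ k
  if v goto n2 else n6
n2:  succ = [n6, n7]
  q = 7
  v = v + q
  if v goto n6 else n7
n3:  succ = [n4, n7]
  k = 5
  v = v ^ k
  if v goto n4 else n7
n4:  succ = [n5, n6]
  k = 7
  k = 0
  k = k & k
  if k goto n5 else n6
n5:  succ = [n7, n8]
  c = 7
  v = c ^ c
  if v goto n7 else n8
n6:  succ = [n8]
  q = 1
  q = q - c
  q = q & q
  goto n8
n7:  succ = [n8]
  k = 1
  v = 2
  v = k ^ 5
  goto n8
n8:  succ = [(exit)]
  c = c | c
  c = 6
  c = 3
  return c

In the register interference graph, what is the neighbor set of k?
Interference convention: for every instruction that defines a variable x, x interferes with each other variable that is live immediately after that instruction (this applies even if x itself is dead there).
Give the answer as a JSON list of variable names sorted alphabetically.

Answer: ["c", "v"]

Derivation:
Block summaries:
  n0: def={c,v} ue=∅
  n1: def={k,v} ue=∅
  n2: def={q,v} ue={v}
  n3: def={k,v} ue={v}
  n4: def={k} ue=∅
  n5: def={c,v} ue=∅
  n6: def={q} ue={c}
  n7: def={k,v} ue=∅
  n8: def={c} ue={c}

Backward fixpoint:
  n0 li=∅ lo={c,v}
  n1 li={c} lo={c,v}
  n2 li={c,v} lo={c}
  n3 li={c,v} lo={c}
  n4 li={c} lo={c}
  n5 li=∅ lo={c}
  n6 li={c} lo={c}
  n7 li={c} lo={c}
  n8 li={c} lo=∅

Interference:
  c↔{k,q,v}
  k↔{c,v}
  q↔{c,v}
  v↔{c,k,q}

N(k) = ["c", "v"]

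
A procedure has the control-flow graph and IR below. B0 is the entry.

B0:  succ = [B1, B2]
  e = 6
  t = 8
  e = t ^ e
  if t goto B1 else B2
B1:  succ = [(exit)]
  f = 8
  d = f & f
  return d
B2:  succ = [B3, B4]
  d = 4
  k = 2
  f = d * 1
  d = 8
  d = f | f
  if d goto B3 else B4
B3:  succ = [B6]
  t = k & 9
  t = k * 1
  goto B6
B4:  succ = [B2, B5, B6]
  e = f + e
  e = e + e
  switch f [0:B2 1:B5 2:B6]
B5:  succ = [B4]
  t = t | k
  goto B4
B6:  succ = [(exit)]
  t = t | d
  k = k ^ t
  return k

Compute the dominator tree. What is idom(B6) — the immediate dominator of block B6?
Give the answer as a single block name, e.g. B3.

idom tree: B1←B0 B2←B0 B3←B2 B4←B2 B5←B4 B6←B2
Join-block Dom:
  B2: preds {B0,B4}: {B0} ∩ {B0,B2,B4} = {B0}; idom=B0
  B4: preds {B2,B5}: {B0,B2} ∩ {B0,B2,B4,B5} = {B0,B2}; idom=B2
  B6: preds {B3,B4}: {B0,B2,B3} ∩ {B0,B2,B4} = {B0,B2}; idom=B2

idom(B6) = B2

Answer: B2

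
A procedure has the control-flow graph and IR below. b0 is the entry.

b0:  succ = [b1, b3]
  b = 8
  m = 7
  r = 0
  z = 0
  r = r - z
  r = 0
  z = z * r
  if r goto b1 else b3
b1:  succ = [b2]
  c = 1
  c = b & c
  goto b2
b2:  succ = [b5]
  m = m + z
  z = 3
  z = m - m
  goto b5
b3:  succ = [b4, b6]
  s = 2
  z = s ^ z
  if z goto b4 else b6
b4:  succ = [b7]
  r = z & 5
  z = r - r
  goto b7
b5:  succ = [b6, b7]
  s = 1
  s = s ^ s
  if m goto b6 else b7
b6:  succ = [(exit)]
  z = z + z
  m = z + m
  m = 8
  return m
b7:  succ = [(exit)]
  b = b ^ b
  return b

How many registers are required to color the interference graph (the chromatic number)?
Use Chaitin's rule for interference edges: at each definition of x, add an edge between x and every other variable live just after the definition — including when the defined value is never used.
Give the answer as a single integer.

Block summaries:
  b0: def={b,m,r,z} ue=∅
  b1: def={c} ue={b}
  b2: def={m,z} ue={m,z}
  b3: def={s,z} ue={z}
  b4: def={r,z} ue={z}
  b5: def={s} ue={m}
  b6: def={m,z} ue={m,z}
  b7: def={b} ue={b}

Liveness:
  b0: in=∅ out={b,m,z}
  b1: in={b,m,z} out={b,m,z}
  b2: in={b,m,z} out={b,m,z}
  b3: in={b,m,z} out={b,m,z}
  b4: in={b,z} out={b}
  b5: in={b,m,z} out={b,m,z}
  b6: in={m,z} out=∅
  b7: in={b} out=∅

Conflict graph:
  b — {c,m,r,s,z}
  c — {b,m,z}
  m — {b,c,r,s,z}
  r — {b,m,z}
  s — {b,m,z}
  z — {b,c,m,r,s}

Registers:
  lower bound: {b,c,m,z} mutually conflict ⇒ χ ≥ 4
  4-colouring: c0={b}  c1={m}  c2={z}  c3={c,r,s}
  χ = 4

Answer: 4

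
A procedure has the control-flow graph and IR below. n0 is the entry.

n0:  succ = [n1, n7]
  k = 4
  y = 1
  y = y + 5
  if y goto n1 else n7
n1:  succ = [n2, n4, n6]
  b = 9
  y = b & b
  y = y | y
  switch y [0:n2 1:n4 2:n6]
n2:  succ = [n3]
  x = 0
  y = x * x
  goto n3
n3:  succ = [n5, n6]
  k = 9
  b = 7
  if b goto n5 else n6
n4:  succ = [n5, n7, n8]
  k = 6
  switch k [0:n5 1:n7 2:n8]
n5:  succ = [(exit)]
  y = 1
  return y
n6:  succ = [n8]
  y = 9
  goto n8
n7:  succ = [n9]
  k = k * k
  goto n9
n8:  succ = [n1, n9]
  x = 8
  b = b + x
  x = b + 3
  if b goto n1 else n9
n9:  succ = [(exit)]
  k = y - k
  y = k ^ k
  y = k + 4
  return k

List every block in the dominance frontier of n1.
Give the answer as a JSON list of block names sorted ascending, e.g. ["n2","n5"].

Answer: ["n1", "n7", "n9"]

Derivation:
idom tree: n1←n0 n2←n1 n3←n2 n4←n1 n5←n1 n6←n1 n7←n0 n8←n1 n9←n0
Join-block Dom:
  n1: preds {n0,n8}: {n0} ∩ {n0,n1,n8} = {n0}; idom=n0
  n5: preds {n3,n4}: {n0,n1,n2,n3} ∩ {n0,n1,n4} = {n0,n1}; idom=n1
  n6: preds {n1,n3}: {n0,n1} ∩ {n0,n1,n2,n3} = {n0,n1}; idom=n1
  n7: preds {n0,n4}: {n0} ∩ {n0,n1,n4} = {n0}; idom=n0
  n8: preds {n4,n6}: {n0,n1,n4} ∩ {n0,n1,n6} = {n0,n1}; idom=n1
  n9: preds {n7,n8}: {n0,n7} ∩ {n0,n1,n8} = {n0}; idom=n0

DF derivation:
  join n1 pred n0: · stop@n0
  join n1 pred n8: n8→n1 stop@n0
  join n5 pred n3: n3→n2 stop@n1
  join n5 pred n4: n4 stop@n1
  join n6 pred n1: · stop@n1
  join n6 pred n3: n3→n2 stop@n1
  join n7 pred n0: · stop@n0
  join n7 pred n4: n4→n1 stop@n0
  join n8 pred n4: n4 stop@n1
  join n8 pred n6: n6 stop@n1
  join n9 pred n7: n7 stop@n0
  join n9 pred n8: n8→n1 stop@n0
  n0 → ∅
  n1 → {n1,n7,n9}
  n2 → {n5,n6}
  n3 → {n5,n6}
  n4 → {n5,n7,n8}
  n5 → ∅
  n6 → {n8}
  n7 → {n9}
  n8 → {n1,n9}
  n9 → ∅

DF(n1) = ["n1", "n7", "n9"]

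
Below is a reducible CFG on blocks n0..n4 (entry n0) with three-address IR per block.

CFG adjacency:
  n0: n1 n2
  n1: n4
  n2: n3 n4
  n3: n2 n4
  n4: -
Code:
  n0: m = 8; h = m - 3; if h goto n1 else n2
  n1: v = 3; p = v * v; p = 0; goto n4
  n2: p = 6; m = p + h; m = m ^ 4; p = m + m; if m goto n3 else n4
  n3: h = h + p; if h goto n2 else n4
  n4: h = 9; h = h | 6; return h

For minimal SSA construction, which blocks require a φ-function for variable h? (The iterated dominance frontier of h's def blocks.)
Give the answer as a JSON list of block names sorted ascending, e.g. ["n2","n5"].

idom tree: n1←n0 n2←n0 n3←n2 n4←n0
Join-block Dom:
  n2: preds {n0,n3}: {n0} ∩ {n0,n2,n3} = {n0}; idom=n0
  n4: preds {n1,n2,n3}: {n0,n1} ∩ {n0,n2} ∩ {n0,n2,n3} = {n0}; idom=n0

DF derivation:
  n2←n0: walk · to n0
  n2←n3: walk n3→n2 to n0
  n4←n1: walk n1 to n0
  n4←n2: walk n2 to n0
  n4←n3: walk n3→n2 to n0
  DF(n0)=∅
  DF(n1)={n4}
  DF(n2)={n2,n4}
  DF(n3)={n2,n4}
  DF(n4)=∅

φ for h: defs {n0,n3,n4}
  DF⁺ = {n2,n4}

Answer: ["n2", "n4"]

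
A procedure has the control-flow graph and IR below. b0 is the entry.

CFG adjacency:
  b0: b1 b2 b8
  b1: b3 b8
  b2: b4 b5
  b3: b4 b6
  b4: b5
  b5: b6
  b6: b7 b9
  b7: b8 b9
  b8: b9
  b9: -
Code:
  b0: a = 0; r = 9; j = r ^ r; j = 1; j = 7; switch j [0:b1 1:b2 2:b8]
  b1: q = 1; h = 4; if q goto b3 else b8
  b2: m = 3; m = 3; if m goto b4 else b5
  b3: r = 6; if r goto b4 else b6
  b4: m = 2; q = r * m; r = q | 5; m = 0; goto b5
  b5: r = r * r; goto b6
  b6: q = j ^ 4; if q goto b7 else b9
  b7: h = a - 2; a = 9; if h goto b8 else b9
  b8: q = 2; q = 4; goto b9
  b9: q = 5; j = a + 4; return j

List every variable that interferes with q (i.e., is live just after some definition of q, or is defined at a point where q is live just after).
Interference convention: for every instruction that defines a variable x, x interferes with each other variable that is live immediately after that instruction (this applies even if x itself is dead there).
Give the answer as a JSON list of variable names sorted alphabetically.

Block summaries:
  b0 def {a,j,r} use ∅
  b1 def {h,q} use ∅
  b2 def {m} use ∅
  b3 def {r} use ∅
  b4 def {m,q,r} use {r}
  b5 def {r} use {r}
  b6 def {q} use {j}
  b7 def {a,h} use {a}
  b8 def {q} use ∅
  b9 def {j,q} use {a}

Liveness:
  b0 li=∅ lo={a,j,r}
  b1 li={a,j} lo={a,j}
  b2 li={a,j,r} lo={a,j,r}
  b3 li={a,j} lo={a,j,r}
  b4 li={a,j,r} lo={a,j,r}
  b5 li={a,j,r} lo={a,j}
  b6 li={a,j} lo={a}
  b7 li={a} lo={a}
  b8 li={a} lo={a}
  b9 li={a} lo=∅

Interfere edges:
  a↔{h,j,m,q,r}
  h↔{a,j,q}
  j↔{a,h,m,q,r}
  m↔{a,j,r}
  q↔{a,h,j}
  r↔{a,j,m}

N(q) = ["a", "h", "j"]

Answer: ["a", "h", "j"]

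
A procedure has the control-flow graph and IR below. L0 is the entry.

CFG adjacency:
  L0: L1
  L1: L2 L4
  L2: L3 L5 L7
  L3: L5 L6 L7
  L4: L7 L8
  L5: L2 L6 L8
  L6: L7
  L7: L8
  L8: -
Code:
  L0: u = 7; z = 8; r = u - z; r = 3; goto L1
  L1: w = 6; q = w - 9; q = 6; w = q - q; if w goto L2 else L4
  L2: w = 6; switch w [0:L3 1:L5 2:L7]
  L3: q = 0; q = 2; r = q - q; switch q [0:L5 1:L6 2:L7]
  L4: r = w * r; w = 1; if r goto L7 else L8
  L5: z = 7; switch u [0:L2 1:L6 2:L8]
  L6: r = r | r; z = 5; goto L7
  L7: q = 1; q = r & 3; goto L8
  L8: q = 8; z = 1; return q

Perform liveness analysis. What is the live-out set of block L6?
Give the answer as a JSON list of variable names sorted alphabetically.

Answer: ["r"]

Derivation:
Block summaries:
  L0: def={r,u,z} ue=∅
  L1: def={q,w} ue=∅
  L2: def={w} ue=∅
  L3: def={q,r} ue=∅
  L4: def={r,w} ue={r,w}
  L5: def={z} ue={u}
  L6: def={r,z} ue={r}
  L7: def={q} ue={r}
  L8: def={q,z} ue=∅

Backward fixpoint:
  L0: in=∅ out={r,u}
  L1: in={r,u} out={r,u,w}
  L2: in={r,u} out={r,u}
  L3: in={u} out={r,u}
  L4: in={r,w} out={r}
  L5: in={r,u} out={r,u}
  L6: in={r} out={r}
  L7: in={r} out=∅
  L8: in=∅ out=∅

live-out(L6) = ["r"]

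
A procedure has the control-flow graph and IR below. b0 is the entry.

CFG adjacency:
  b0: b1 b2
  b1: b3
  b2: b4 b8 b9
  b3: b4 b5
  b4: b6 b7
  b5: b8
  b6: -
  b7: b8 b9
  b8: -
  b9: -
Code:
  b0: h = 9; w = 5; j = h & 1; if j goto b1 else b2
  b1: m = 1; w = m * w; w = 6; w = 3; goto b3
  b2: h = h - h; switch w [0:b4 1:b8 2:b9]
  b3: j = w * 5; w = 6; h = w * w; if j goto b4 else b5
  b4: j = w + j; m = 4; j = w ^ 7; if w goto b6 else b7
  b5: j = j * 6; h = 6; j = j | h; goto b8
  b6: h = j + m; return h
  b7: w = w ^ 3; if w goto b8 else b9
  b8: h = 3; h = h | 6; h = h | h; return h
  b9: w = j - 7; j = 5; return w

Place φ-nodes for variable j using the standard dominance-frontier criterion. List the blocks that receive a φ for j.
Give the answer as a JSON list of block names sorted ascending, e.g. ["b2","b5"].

idom tree: b1←b0 b2←b0 b3←b1 b4←b0 b5←b3 b6←b4 b7←b4 b8←b0 b9←b0
Join-block Dom:
  b4: preds {b2,b3}: {b0,b2} ∩ {b0,b1,b3} = {b0}; idom=b0
  b8: preds {b2,b5,b7}: {b0,b2} ∩ {b0,b1,b3,b5} ∩ {b0,b4,b7} = {b0}; idom=b0
  b9: preds {b2,b7}: {b0,b2} ∩ {b0,b4,b7} = {b0}; idom=b0

Frontier:
  b4←b2: walk b2 to b0
  b4←b3: walk b3→b1 to b0
  b8←b2: walk b2 to b0
  b8←b5: walk b5→b3→b1 to b0
  b8←b7: walk b7→b4 to b0
  b9←b2: walk b2 to b0
  b9←b7: walk b7→b4 to b0
  b0 → ∅
  b1 → {b4,b8}
  b2 → {b4,b8,b9}
  b3 → {b4,b8}
  b4 → {b8,b9}
  b5 → {b8}
  b6 → ∅
  b7 → {b8,b9}
  b8 → ∅
  b9 → ∅

φ for j: defs {b0,b3,b4,b5,b9}
  DF⁺ = {b4,b8,b9}

Answer: ["b4", "b8", "b9"]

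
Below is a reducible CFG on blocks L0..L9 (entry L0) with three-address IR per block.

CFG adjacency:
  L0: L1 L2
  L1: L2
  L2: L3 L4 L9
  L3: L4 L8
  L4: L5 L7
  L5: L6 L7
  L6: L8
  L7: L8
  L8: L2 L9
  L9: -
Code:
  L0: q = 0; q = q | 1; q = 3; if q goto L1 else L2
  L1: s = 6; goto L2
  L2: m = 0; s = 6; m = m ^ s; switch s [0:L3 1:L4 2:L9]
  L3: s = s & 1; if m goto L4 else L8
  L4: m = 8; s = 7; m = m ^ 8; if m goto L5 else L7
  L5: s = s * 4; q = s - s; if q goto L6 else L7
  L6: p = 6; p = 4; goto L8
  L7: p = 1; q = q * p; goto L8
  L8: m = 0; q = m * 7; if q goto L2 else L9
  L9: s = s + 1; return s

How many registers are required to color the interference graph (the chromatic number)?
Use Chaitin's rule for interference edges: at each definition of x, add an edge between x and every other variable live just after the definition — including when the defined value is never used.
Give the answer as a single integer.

Per-block:
  L0 def {q} use ∅
  L1 def {s} use ∅
  L2 def {m,s} use ∅
  L3 def {s} use {m,s}
  L4 def {m,s} use ∅
  L5 def {q,s} use {s}
  L6 def {p} use ∅
  L7 def {p,q} use {q}
  L8 def {m,q} use ∅
  L9 def {s} use {s}

Liveness:
  L0 li=∅ lo={q}
  L1 li={q} lo={q}
  L2 li={q} lo={m,q,s}
  L3 li={m,q,s} lo={q,s}
  L4 li={q} lo={q,s}
  L5 li={s} lo={q,s}
  L6 li={s} lo={s}
  L7 li={q,s} lo={s}
  L8 li={s} lo={q,s}
  L9 li={s} lo=∅

Interfere edges:
  m: {q,s}
  p: {q,s}
  q: {m,p,s}
  s: {m,p,q}

Chromatic number:
  lower bound: {m,q,s} mutually conflict ⇒ χ ≥ 3
  3-colouring: R0={q}  R1={s}  R2={m,p}
  χ = 3

Answer: 3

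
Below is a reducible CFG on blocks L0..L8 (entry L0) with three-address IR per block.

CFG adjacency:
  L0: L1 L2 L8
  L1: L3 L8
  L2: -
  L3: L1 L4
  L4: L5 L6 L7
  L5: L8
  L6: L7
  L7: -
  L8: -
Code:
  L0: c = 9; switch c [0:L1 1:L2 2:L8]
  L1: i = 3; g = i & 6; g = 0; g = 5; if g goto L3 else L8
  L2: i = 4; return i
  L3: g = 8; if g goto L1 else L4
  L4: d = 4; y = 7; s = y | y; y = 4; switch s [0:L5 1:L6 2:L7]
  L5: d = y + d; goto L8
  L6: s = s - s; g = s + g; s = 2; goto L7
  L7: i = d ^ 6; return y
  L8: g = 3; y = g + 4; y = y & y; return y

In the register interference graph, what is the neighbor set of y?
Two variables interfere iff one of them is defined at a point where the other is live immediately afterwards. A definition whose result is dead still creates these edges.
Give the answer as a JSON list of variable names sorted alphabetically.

def/use:
  L0 def {c} use ∅
  L1 def {g,i} use ∅
  L2 def {i} use ∅
  L3 def {g} use ∅
  L4 def {d,s,y} use ∅
  L5 def {d} use {d,y}
  L6 def {g,s} use {g,s}
  L7 def {i} use {d,y}
  L8 def {g,y} use ∅

Backward fixpoint:
  live L0: ∅→∅
  live L1: ∅→∅
  live L2: ∅→∅
  live L3: ∅→{g}
  live L4: {g}→{d,g,s,y}
  live L5: {d,y}→∅
  live L6: {d,g,s,y}→{d,y}
  live L7: {d,y}→∅
  live L8: ∅→∅

Interference:
  c — ∅
  d — {g,s,y}
  g — {d,s,y}
  i — {y}
  s — {d,g,y}
  y — {d,g,i,s}

N(y) = ["d", "g", "i", "s"]

Answer: ["d", "g", "i", "s"]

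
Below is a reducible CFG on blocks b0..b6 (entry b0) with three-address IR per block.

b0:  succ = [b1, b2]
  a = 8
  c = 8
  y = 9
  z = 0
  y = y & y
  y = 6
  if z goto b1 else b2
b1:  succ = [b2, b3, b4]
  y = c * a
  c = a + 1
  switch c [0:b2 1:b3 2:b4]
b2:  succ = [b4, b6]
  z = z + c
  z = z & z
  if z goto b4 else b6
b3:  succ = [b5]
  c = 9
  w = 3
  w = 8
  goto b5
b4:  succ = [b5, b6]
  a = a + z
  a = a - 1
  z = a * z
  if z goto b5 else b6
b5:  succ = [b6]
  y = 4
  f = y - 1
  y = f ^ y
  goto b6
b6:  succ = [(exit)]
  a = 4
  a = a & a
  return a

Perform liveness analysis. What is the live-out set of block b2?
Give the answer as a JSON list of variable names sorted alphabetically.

Answer: ["a", "z"]

Analysis:
def/use:
  b0: def={a,c,y,z} ue=∅
  b1: def={c,y} ue={a,c}
  b2: def={z} ue={c,z}
  b3: def={c,w} ue=∅
  b4: def={a,z} ue={a,z}
  b5: def={f,y} ue=∅
  b6: def={a} ue=∅

Live sets:
  b0 li=∅ lo={a,c,z}
  b1 li={a,c,z} lo={a,c,z}
  b2 li={a,c,z} lo={a,z}
  b3 li=∅ lo=∅
  b4 li={a,z} lo=∅
  b5 li=∅ lo=∅
  b6 li=∅ lo=∅

live-out(b2) = ["a", "z"]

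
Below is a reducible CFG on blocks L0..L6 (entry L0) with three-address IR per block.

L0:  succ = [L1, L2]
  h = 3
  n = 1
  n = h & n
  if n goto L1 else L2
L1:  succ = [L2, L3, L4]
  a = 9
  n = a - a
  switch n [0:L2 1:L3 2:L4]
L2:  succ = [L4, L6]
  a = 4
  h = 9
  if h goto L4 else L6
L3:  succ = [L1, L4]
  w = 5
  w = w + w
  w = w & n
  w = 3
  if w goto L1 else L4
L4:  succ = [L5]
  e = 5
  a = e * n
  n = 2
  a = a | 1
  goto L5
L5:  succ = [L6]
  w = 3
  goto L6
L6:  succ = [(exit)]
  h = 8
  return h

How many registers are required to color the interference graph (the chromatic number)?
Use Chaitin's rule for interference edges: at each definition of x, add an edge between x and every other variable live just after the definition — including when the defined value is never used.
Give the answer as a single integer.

Per-block:
  L0: def={h,n} ue=∅
  L1: def={a,n} ue=∅
  L2: def={a,h} ue=∅
  L3: def={w} ue={n}
  L4: def={a,e,n} ue={n}
  L5: def={w} ue=∅
  L6: def={h} ue=∅

Liveness:
  live L0: ∅→{n}
  live L1: ∅→{n}
  live L2: {n}→{n}
  live L3: {n}→{n}
  live L4: {n}→∅
  live L5: ∅→∅
  live L6: ∅→∅

Conflict graph:
  a — {n}
  e — {n}
  h — {n}
  n — {a,e,h,w}
  w — {n}

Colouring:
  lower bound: {a,n} mutually conflict ⇒ χ ≥ 2
  2-colouring: r0={n}  r1={a,e,h,w}
  χ = 2

Answer: 2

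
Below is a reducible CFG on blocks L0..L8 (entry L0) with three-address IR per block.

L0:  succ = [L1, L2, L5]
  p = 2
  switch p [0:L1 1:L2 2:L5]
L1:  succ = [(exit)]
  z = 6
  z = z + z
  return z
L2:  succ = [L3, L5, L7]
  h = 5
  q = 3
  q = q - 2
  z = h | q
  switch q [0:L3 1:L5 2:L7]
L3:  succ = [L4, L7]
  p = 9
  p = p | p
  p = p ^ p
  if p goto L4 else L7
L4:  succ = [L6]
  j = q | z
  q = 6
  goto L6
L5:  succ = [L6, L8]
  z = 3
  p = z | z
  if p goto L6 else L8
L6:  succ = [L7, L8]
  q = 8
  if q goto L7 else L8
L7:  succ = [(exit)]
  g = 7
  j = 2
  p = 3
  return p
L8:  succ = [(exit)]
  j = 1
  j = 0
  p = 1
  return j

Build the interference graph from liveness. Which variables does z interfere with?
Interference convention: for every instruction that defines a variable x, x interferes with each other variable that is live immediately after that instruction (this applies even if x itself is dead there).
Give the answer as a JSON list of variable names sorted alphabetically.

Answer: ["p", "q"]

Analysis:
Block summaries:
  L0: def={p} ue=∅
  L1: def={z} ue=∅
  L2: def={h,q,z} ue=∅
  L3: def={p} ue=∅
  L4: def={j,q} ue={q,z}
  L5: def={p,z} ue=∅
  L6: def={q} ue=∅
  L7: def={g,j,p} ue=∅
  L8: def={j,p} ue=∅

Live sets:
  L0: in=∅ out=∅
  L1: in=∅ out=∅
  L2: in=∅ out={q,z}
  L3: in={q,z} out={q,z}
  L4: in={q,z} out=∅
  L5: in=∅ out=∅
  L6: in=∅ out=∅
  L7: in=∅ out=∅
  L8: in=∅ out=∅

Conflict graph:
  g↔∅
  h↔{q}
  j↔{p}
  p↔{j,q,z}
  q↔{h,p,z}
  z↔{p,q}

N(z) = ["p", "q"]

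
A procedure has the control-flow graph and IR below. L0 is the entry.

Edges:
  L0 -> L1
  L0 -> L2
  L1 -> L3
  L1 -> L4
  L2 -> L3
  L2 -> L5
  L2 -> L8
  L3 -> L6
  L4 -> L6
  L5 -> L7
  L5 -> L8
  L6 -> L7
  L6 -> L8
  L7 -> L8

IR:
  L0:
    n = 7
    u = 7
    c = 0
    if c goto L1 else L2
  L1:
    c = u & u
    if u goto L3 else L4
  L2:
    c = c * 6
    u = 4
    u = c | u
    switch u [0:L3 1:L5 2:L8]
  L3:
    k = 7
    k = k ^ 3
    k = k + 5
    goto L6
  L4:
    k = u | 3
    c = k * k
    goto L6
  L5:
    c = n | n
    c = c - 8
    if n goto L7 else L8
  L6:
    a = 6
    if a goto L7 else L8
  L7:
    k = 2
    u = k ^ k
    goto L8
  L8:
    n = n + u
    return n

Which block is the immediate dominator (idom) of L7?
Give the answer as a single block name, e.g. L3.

Answer: L0

Analysis:
idom tree: L1←L0 L2←L0 L3←L0 L4←L1 L5←L2 L6←L0 L7←L0 L8←L0
Join-block Dom:
  L3: preds {L1,L2}: {L0,L1} ∩ {L0,L2} = {L0}; idom=L0
  L6: preds {L3,L4}: {L0,L3} ∩ {L0,L1,L4} = {L0}; idom=L0
  L7: preds {L5,L6}: {L0,L2,L5} ∩ {L0,L6} = {L0}; idom=L0
  L8: preds {L2,L5,L6,L7}: {L0,L2} ∩ {L0,L2,L5} ∩ {L0,L6} ∩ {L0,L7} = {L0}; idom=L0

idom(L7) = L0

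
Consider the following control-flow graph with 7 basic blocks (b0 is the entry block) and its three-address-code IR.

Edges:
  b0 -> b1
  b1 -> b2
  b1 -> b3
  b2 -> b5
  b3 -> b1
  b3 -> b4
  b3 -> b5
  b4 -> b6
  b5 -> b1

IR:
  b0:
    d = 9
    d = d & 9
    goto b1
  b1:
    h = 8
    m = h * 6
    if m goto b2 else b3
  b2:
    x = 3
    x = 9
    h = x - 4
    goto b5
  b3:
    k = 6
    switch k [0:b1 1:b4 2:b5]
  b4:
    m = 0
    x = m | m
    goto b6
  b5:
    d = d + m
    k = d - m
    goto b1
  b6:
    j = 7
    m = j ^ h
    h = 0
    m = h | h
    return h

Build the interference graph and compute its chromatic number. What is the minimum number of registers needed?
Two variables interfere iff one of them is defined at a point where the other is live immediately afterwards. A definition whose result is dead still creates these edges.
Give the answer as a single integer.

Answer: 4

Derivation:
Block summaries:
  b0 def {d} use ∅
  b1 def {h,m} use ∅
  b2 def {h,x} use ∅
  b3 def {k} use ∅
  b4 def {m,x} use ∅
  b5 def {d,k} use {d,m}
  b6 def {h,j,m} use {h}

Backward fixpoint:
  live b0: ∅→{d}
  live b1: {d}→{d,h,m}
  live b2: {d,m}→{d,m}
  live b3: {d,h,m}→{d,h,m}
  live b4: {h}→{h}
  live b5: {d,m}→{d}
  live b6: {h}→∅

Conflict graph:
  d — {h,k,m,x}
  h — {d,j,k,m,x}
  j — {h}
  k — {d,h,m}
  m — {d,h,k,x}
  x — {d,h,m}

Registers:
  clique {d,h,k,m} ⇒ need ≥ 4
  assign d→R1 h→R0 j→R1 k→R3 m→R2 x→R3 — no edge inside a register ⇒ χ ≤ 4
  χ = 4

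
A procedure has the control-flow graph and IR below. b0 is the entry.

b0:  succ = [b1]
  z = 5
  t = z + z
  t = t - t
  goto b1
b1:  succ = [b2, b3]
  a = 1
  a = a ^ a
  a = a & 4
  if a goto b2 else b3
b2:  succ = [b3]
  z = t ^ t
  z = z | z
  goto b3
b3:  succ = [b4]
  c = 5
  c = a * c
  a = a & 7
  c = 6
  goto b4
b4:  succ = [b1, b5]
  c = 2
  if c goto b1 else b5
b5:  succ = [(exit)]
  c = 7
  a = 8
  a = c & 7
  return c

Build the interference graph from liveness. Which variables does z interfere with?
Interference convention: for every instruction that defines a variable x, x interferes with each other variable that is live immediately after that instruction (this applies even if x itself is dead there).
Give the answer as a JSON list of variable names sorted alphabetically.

Answer: ["a", "t"]

Working:
Per-block:
  b0 def {t,z} use ∅
  b1 def {a} use ∅
  b2 def {z} use {t}
  b3 def {a,c} use {a}
  b4 def {c} use ∅
  b5 def {a,c} use ∅

Backward fixpoint:
  b0 li=∅ lo={t}
  b1 li={t} lo={a,t}
  b2 li={a,t} lo={a,t}
  b3 li={a,t} lo={t}
  b4 li={t} lo={t}
  b5 li=∅ lo=∅

Interference:
  a: {c,t,z}
  c: {a,t}
  t: {a,c,z}
  z: {a,t}

N(z) = ["a", "t"]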